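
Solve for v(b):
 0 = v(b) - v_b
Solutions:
 v(b) = C1*exp(b)


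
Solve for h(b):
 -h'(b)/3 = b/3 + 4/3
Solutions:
 h(b) = C1 - b^2/2 - 4*b


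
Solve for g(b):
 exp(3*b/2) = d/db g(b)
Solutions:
 g(b) = C1 + 2*exp(3*b/2)/3


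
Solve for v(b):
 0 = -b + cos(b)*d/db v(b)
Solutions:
 v(b) = C1 + Integral(b/cos(b), b)


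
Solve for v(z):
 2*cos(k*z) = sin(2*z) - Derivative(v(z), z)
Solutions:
 v(z) = C1 - cos(2*z)/2 - 2*sin(k*z)/k


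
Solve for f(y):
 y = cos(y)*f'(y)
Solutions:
 f(y) = C1 + Integral(y/cos(y), y)


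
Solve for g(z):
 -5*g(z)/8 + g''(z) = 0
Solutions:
 g(z) = C1*exp(-sqrt(10)*z/4) + C2*exp(sqrt(10)*z/4)


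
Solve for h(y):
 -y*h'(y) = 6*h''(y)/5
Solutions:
 h(y) = C1 + C2*erf(sqrt(15)*y/6)


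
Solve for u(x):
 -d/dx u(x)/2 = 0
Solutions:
 u(x) = C1


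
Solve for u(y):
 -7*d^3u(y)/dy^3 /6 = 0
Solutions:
 u(y) = C1 + C2*y + C3*y^2


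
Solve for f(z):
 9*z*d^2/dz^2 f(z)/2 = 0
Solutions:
 f(z) = C1 + C2*z


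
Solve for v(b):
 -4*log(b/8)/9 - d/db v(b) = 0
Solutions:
 v(b) = C1 - 4*b*log(b)/9 + 4*b/9 + 4*b*log(2)/3


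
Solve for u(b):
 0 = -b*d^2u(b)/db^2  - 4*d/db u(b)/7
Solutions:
 u(b) = C1 + C2*b^(3/7)


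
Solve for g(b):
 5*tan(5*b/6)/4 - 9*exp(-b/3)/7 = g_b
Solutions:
 g(b) = C1 + 3*log(tan(5*b/6)^2 + 1)/4 + 27*exp(-b/3)/7


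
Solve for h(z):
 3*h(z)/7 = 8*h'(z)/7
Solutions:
 h(z) = C1*exp(3*z/8)


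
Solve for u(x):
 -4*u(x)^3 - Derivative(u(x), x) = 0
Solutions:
 u(x) = -sqrt(2)*sqrt(-1/(C1 - 4*x))/2
 u(x) = sqrt(2)*sqrt(-1/(C1 - 4*x))/2


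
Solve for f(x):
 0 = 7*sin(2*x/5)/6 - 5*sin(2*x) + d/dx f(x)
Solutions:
 f(x) = C1 + 35*cos(2*x/5)/12 - 5*cos(2*x)/2


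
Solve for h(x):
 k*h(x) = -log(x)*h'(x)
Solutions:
 h(x) = C1*exp(-k*li(x))


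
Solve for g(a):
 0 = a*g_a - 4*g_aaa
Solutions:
 g(a) = C1 + Integral(C2*airyai(2^(1/3)*a/2) + C3*airybi(2^(1/3)*a/2), a)


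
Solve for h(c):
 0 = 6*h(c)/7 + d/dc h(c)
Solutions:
 h(c) = C1*exp(-6*c/7)


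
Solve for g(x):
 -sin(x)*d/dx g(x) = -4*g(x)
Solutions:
 g(x) = C1*(cos(x)^2 - 2*cos(x) + 1)/(cos(x)^2 + 2*cos(x) + 1)


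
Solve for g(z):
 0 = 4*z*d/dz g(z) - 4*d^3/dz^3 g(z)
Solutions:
 g(z) = C1 + Integral(C2*airyai(z) + C3*airybi(z), z)


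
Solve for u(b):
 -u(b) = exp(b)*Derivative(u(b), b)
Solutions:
 u(b) = C1*exp(exp(-b))


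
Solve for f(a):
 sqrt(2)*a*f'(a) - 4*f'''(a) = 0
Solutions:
 f(a) = C1 + Integral(C2*airyai(sqrt(2)*a/2) + C3*airybi(sqrt(2)*a/2), a)


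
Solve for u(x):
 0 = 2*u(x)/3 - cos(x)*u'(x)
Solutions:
 u(x) = C1*(sin(x) + 1)^(1/3)/(sin(x) - 1)^(1/3)


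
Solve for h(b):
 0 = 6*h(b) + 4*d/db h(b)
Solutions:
 h(b) = C1*exp(-3*b/2)


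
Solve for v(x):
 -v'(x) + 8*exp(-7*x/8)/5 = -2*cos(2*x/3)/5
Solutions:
 v(x) = C1 + 3*sin(2*x/3)/5 - 64*exp(-7*x/8)/35


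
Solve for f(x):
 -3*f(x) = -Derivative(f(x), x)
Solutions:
 f(x) = C1*exp(3*x)


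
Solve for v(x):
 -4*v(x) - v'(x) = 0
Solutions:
 v(x) = C1*exp(-4*x)


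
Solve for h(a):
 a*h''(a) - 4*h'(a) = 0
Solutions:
 h(a) = C1 + C2*a^5


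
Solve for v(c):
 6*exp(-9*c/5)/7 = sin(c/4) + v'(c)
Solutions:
 v(c) = C1 + 4*cos(c/4) - 10*exp(-9*c/5)/21


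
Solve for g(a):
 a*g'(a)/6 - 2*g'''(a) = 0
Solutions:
 g(a) = C1 + Integral(C2*airyai(18^(1/3)*a/6) + C3*airybi(18^(1/3)*a/6), a)


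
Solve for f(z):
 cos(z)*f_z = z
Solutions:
 f(z) = C1 + Integral(z/cos(z), z)


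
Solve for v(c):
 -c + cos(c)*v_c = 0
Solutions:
 v(c) = C1 + Integral(c/cos(c), c)


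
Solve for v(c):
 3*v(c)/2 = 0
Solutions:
 v(c) = 0


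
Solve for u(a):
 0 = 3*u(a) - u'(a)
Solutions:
 u(a) = C1*exp(3*a)


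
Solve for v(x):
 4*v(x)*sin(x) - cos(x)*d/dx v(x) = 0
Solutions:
 v(x) = C1/cos(x)^4


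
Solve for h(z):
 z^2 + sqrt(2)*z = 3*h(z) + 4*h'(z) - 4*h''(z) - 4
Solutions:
 h(z) = C1*exp(-z/2) + C2*exp(3*z/2) + z^2/3 - 8*z/9 + sqrt(2)*z/3 - 4*sqrt(2)/9 + 92/27


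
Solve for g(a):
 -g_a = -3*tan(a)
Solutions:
 g(a) = C1 - 3*log(cos(a))


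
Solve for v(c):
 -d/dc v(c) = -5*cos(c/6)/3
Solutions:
 v(c) = C1 + 10*sin(c/6)


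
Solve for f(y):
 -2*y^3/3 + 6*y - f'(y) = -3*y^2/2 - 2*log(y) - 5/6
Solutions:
 f(y) = C1 - y^4/6 + y^3/2 + 3*y^2 + 2*y*log(y) - 7*y/6


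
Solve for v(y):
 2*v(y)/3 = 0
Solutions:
 v(y) = 0


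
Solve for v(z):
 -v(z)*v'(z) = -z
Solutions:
 v(z) = -sqrt(C1 + z^2)
 v(z) = sqrt(C1 + z^2)


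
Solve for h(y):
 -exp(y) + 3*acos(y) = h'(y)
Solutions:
 h(y) = C1 + 3*y*acos(y) - 3*sqrt(1 - y^2) - exp(y)


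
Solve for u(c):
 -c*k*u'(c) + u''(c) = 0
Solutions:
 u(c) = Piecewise((-sqrt(2)*sqrt(pi)*C1*erf(sqrt(2)*c*sqrt(-k)/2)/(2*sqrt(-k)) - C2, (k > 0) | (k < 0)), (-C1*c - C2, True))


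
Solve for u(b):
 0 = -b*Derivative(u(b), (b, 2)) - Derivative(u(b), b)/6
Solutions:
 u(b) = C1 + C2*b^(5/6)


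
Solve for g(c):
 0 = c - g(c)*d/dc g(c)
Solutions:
 g(c) = -sqrt(C1 + c^2)
 g(c) = sqrt(C1 + c^2)


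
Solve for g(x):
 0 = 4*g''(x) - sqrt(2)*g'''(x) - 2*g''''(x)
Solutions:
 g(x) = C1 + C2*x + C3*exp(x*(-sqrt(2) + sqrt(34))/4) + C4*exp(-x*(sqrt(2) + sqrt(34))/4)


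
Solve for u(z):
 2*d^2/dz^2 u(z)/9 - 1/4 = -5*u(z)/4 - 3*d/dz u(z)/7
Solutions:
 u(z) = (C1*sin(3*sqrt(409)*z/28) + C2*cos(3*sqrt(409)*z/28))*exp(-27*z/28) + 1/5


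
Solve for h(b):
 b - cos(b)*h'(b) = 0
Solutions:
 h(b) = C1 + Integral(b/cos(b), b)


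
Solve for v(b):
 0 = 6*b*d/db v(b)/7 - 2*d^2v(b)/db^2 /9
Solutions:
 v(b) = C1 + C2*erfi(3*sqrt(42)*b/14)


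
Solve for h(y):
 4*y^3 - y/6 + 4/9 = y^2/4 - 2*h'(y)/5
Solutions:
 h(y) = C1 - 5*y^4/2 + 5*y^3/24 + 5*y^2/24 - 10*y/9


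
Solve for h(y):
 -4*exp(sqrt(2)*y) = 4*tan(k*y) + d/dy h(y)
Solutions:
 h(y) = C1 - 4*Piecewise((-log(cos(k*y))/k, Ne(k, 0)), (0, True)) - 2*sqrt(2)*exp(sqrt(2)*y)


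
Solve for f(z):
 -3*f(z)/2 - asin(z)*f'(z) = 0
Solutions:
 f(z) = C1*exp(-3*Integral(1/asin(z), z)/2)


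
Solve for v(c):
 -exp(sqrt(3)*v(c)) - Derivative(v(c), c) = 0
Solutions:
 v(c) = sqrt(3)*(2*log(1/(C1 + c)) - log(3))/6


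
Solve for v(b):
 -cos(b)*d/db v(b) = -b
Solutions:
 v(b) = C1 + Integral(b/cos(b), b)


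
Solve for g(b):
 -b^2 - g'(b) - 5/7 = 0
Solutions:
 g(b) = C1 - b^3/3 - 5*b/7


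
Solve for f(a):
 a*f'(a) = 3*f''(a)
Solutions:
 f(a) = C1 + C2*erfi(sqrt(6)*a/6)


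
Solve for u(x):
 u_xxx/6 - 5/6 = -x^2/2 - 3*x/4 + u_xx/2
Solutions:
 u(x) = C1 + C2*x + C3*exp(3*x) + x^4/12 + 13*x^3/36 - 17*x^2/36


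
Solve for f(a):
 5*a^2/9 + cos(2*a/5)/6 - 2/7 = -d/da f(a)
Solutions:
 f(a) = C1 - 5*a^3/27 + 2*a/7 - 5*sin(2*a/5)/12


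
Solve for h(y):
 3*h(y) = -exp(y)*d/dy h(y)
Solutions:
 h(y) = C1*exp(3*exp(-y))


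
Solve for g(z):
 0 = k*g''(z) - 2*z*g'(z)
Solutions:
 g(z) = C1 + C2*erf(z*sqrt(-1/k))/sqrt(-1/k)


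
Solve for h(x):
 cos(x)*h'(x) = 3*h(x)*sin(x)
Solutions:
 h(x) = C1/cos(x)^3


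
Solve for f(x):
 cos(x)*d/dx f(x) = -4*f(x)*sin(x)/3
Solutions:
 f(x) = C1*cos(x)^(4/3)


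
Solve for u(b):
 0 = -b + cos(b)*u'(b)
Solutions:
 u(b) = C1 + Integral(b/cos(b), b)


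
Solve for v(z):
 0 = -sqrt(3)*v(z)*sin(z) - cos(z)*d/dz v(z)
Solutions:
 v(z) = C1*cos(z)^(sqrt(3))


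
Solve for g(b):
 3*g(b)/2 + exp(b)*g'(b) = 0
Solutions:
 g(b) = C1*exp(3*exp(-b)/2)


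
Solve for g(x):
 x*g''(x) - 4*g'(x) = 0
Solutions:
 g(x) = C1 + C2*x^5


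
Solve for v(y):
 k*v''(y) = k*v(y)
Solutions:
 v(y) = C1*exp(-y) + C2*exp(y)


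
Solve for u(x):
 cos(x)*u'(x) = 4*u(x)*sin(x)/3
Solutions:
 u(x) = C1/cos(x)^(4/3)


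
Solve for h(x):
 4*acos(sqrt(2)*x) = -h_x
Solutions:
 h(x) = C1 - 4*x*acos(sqrt(2)*x) + 2*sqrt(2)*sqrt(1 - 2*x^2)


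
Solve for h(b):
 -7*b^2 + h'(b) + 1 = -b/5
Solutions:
 h(b) = C1 + 7*b^3/3 - b^2/10 - b


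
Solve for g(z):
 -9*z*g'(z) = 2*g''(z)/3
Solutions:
 g(z) = C1 + C2*erf(3*sqrt(3)*z/2)


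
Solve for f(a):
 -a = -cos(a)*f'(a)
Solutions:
 f(a) = C1 + Integral(a/cos(a), a)


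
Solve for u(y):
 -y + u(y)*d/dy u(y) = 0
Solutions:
 u(y) = -sqrt(C1 + y^2)
 u(y) = sqrt(C1 + y^2)


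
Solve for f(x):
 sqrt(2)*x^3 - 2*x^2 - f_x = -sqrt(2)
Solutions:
 f(x) = C1 + sqrt(2)*x^4/4 - 2*x^3/3 + sqrt(2)*x


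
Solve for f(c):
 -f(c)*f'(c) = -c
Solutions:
 f(c) = -sqrt(C1 + c^2)
 f(c) = sqrt(C1 + c^2)


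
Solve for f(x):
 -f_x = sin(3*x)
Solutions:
 f(x) = C1 + cos(3*x)/3


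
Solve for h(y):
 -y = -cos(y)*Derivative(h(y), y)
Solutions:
 h(y) = C1 + Integral(y/cos(y), y)


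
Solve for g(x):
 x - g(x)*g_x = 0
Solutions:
 g(x) = -sqrt(C1 + x^2)
 g(x) = sqrt(C1 + x^2)


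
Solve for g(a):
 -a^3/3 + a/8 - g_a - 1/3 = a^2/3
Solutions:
 g(a) = C1 - a^4/12 - a^3/9 + a^2/16 - a/3


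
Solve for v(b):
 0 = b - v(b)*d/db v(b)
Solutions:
 v(b) = -sqrt(C1 + b^2)
 v(b) = sqrt(C1 + b^2)


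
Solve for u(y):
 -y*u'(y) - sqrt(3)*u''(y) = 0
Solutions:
 u(y) = C1 + C2*erf(sqrt(2)*3^(3/4)*y/6)


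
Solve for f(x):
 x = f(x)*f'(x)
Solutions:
 f(x) = -sqrt(C1 + x^2)
 f(x) = sqrt(C1 + x^2)


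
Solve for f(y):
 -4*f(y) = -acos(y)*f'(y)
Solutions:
 f(y) = C1*exp(4*Integral(1/acos(y), y))


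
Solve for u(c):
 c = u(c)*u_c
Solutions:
 u(c) = -sqrt(C1 + c^2)
 u(c) = sqrt(C1 + c^2)


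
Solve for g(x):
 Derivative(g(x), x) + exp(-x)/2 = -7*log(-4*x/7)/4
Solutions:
 g(x) = C1 - 7*x*log(-x)/4 + 7*x*(-2*log(2) + 1 + log(7))/4 + exp(-x)/2


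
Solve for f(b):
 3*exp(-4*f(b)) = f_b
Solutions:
 f(b) = log(-I*(C1 + 12*b)^(1/4))
 f(b) = log(I*(C1 + 12*b)^(1/4))
 f(b) = log(-(C1 + 12*b)^(1/4))
 f(b) = log(C1 + 12*b)/4


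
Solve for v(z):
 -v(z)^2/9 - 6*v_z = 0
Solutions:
 v(z) = 54/(C1 + z)


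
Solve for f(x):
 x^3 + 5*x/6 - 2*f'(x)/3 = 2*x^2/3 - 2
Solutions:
 f(x) = C1 + 3*x^4/8 - x^3/3 + 5*x^2/8 + 3*x


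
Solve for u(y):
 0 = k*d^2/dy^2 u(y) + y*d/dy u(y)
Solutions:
 u(y) = C1 + C2*sqrt(k)*erf(sqrt(2)*y*sqrt(1/k)/2)


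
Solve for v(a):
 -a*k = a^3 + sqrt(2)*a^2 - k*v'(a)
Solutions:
 v(a) = C1 + a^4/(4*k) + sqrt(2)*a^3/(3*k) + a^2/2


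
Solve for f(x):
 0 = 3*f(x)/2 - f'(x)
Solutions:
 f(x) = C1*exp(3*x/2)


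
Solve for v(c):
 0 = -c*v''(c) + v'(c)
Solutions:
 v(c) = C1 + C2*c^2


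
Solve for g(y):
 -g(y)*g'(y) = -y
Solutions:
 g(y) = -sqrt(C1 + y^2)
 g(y) = sqrt(C1 + y^2)


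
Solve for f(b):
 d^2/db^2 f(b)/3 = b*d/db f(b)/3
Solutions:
 f(b) = C1 + C2*erfi(sqrt(2)*b/2)


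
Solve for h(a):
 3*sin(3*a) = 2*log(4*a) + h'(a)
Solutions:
 h(a) = C1 - 2*a*log(a) - 4*a*log(2) + 2*a - cos(3*a)


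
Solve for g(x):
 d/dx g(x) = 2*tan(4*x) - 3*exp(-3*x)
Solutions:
 g(x) = C1 + log(tan(4*x)^2 + 1)/4 + exp(-3*x)


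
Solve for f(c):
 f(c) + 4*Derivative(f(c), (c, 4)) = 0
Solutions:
 f(c) = (C1*sin(c/2) + C2*cos(c/2))*exp(-c/2) + (C3*sin(c/2) + C4*cos(c/2))*exp(c/2)


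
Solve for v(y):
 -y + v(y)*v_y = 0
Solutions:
 v(y) = -sqrt(C1 + y^2)
 v(y) = sqrt(C1 + y^2)


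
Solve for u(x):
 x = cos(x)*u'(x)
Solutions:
 u(x) = C1 + Integral(x/cos(x), x)


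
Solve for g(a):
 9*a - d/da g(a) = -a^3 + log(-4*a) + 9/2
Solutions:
 g(a) = C1 + a^4/4 + 9*a^2/2 - a*log(-a) + a*(-7/2 - 2*log(2))


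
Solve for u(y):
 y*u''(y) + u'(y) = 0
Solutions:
 u(y) = C1 + C2*log(y)


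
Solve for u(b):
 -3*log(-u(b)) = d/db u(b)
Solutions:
 -li(-u(b)) = C1 - 3*b


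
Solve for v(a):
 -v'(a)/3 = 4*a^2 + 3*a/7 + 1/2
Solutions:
 v(a) = C1 - 4*a^3 - 9*a^2/14 - 3*a/2


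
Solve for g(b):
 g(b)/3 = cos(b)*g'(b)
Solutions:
 g(b) = C1*(sin(b) + 1)^(1/6)/(sin(b) - 1)^(1/6)


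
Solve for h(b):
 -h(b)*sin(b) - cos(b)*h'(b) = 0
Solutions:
 h(b) = C1*cos(b)


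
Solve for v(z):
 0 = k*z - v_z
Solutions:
 v(z) = C1 + k*z^2/2


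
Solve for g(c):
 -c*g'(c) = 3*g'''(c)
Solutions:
 g(c) = C1 + Integral(C2*airyai(-3^(2/3)*c/3) + C3*airybi(-3^(2/3)*c/3), c)


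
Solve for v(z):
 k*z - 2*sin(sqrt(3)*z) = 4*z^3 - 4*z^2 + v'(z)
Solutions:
 v(z) = C1 + k*z^2/2 - z^4 + 4*z^3/3 + 2*sqrt(3)*cos(sqrt(3)*z)/3


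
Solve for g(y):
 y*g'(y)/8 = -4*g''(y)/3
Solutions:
 g(y) = C1 + C2*erf(sqrt(3)*y/8)


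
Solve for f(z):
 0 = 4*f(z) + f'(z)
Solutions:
 f(z) = C1*exp(-4*z)


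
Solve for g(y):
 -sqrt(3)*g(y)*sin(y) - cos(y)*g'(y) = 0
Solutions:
 g(y) = C1*cos(y)^(sqrt(3))


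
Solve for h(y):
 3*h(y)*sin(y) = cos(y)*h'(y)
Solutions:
 h(y) = C1/cos(y)^3


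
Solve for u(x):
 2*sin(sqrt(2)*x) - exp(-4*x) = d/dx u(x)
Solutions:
 u(x) = C1 - sqrt(2)*cos(sqrt(2)*x) + exp(-4*x)/4


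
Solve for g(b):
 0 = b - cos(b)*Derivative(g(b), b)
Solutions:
 g(b) = C1 + Integral(b/cos(b), b)


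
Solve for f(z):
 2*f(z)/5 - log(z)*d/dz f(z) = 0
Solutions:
 f(z) = C1*exp(2*li(z)/5)


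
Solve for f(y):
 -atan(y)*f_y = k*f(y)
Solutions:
 f(y) = C1*exp(-k*Integral(1/atan(y), y))


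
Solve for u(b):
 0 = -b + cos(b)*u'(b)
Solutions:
 u(b) = C1 + Integral(b/cos(b), b)


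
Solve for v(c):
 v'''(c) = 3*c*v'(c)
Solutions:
 v(c) = C1 + Integral(C2*airyai(3^(1/3)*c) + C3*airybi(3^(1/3)*c), c)


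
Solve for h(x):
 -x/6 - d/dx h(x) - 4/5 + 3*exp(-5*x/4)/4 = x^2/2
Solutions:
 h(x) = C1 - x^3/6 - x^2/12 - 4*x/5 - 3*exp(-5*x/4)/5


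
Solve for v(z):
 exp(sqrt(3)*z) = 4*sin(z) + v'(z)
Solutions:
 v(z) = C1 + sqrt(3)*exp(sqrt(3)*z)/3 + 4*cos(z)


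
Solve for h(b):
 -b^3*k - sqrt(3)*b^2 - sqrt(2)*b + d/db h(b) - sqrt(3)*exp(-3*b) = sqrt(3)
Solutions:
 h(b) = C1 + b^4*k/4 + sqrt(3)*b^3/3 + sqrt(2)*b^2/2 + sqrt(3)*b - sqrt(3)*exp(-3*b)/3


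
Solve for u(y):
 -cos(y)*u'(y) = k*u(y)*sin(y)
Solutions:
 u(y) = C1*exp(k*log(cos(y)))


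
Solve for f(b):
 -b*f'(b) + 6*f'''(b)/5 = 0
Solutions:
 f(b) = C1 + Integral(C2*airyai(5^(1/3)*6^(2/3)*b/6) + C3*airybi(5^(1/3)*6^(2/3)*b/6), b)


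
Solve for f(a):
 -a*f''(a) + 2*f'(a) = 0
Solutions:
 f(a) = C1 + C2*a^3


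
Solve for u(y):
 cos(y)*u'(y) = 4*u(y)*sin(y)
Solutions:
 u(y) = C1/cos(y)^4


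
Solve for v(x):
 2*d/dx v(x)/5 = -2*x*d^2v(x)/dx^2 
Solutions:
 v(x) = C1 + C2*x^(4/5)


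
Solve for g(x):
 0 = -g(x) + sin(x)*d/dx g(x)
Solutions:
 g(x) = C1*sqrt(cos(x) - 1)/sqrt(cos(x) + 1)


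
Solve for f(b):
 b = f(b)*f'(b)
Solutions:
 f(b) = -sqrt(C1 + b^2)
 f(b) = sqrt(C1 + b^2)


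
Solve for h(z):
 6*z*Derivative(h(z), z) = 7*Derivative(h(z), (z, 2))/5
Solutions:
 h(z) = C1 + C2*erfi(sqrt(105)*z/7)


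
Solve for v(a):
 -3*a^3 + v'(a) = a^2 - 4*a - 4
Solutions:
 v(a) = C1 + 3*a^4/4 + a^3/3 - 2*a^2 - 4*a


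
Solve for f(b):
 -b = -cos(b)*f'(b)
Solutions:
 f(b) = C1 + Integral(b/cos(b), b)


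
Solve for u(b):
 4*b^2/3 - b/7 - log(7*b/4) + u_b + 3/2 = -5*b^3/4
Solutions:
 u(b) = C1 - 5*b^4/16 - 4*b^3/9 + b^2/14 + b*log(b) - 5*b/2 + b*log(7/4)


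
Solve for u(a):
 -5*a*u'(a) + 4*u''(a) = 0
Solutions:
 u(a) = C1 + C2*erfi(sqrt(10)*a/4)


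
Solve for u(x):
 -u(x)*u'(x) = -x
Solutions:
 u(x) = -sqrt(C1 + x^2)
 u(x) = sqrt(C1 + x^2)


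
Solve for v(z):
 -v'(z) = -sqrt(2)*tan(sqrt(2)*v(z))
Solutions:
 v(z) = sqrt(2)*(pi - asin(C1*exp(2*z)))/2
 v(z) = sqrt(2)*asin(C1*exp(2*z))/2


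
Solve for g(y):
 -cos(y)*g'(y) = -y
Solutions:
 g(y) = C1 + Integral(y/cos(y), y)


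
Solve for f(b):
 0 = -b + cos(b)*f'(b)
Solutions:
 f(b) = C1 + Integral(b/cos(b), b)


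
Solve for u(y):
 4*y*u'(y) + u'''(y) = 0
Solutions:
 u(y) = C1 + Integral(C2*airyai(-2^(2/3)*y) + C3*airybi(-2^(2/3)*y), y)


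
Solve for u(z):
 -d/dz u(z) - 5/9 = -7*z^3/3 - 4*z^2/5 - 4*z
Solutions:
 u(z) = C1 + 7*z^4/12 + 4*z^3/15 + 2*z^2 - 5*z/9


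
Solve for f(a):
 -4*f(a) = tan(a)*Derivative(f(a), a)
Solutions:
 f(a) = C1/sin(a)^4


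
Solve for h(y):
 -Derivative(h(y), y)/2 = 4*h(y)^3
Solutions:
 h(y) = -sqrt(2)*sqrt(-1/(C1 - 8*y))/2
 h(y) = sqrt(2)*sqrt(-1/(C1 - 8*y))/2


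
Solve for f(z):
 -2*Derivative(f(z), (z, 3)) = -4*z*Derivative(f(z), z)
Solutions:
 f(z) = C1 + Integral(C2*airyai(2^(1/3)*z) + C3*airybi(2^(1/3)*z), z)


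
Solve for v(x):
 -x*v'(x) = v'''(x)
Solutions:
 v(x) = C1 + Integral(C2*airyai(-x) + C3*airybi(-x), x)


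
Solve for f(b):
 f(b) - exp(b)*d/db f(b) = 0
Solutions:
 f(b) = C1*exp(-exp(-b))


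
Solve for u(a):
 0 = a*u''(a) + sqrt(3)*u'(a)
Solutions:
 u(a) = C1 + C2*a^(1 - sqrt(3))


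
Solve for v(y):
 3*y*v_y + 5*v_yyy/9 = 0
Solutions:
 v(y) = C1 + Integral(C2*airyai(-3*5^(2/3)*y/5) + C3*airybi(-3*5^(2/3)*y/5), y)


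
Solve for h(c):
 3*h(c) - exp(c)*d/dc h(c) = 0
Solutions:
 h(c) = C1*exp(-3*exp(-c))


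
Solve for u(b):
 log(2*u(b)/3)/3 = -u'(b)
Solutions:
 3*Integral(1/(log(_y) - log(3) + log(2)), (_y, u(b))) = C1 - b


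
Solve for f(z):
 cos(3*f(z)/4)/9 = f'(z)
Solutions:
 -z/9 - 2*log(sin(3*f(z)/4) - 1)/3 + 2*log(sin(3*f(z)/4) + 1)/3 = C1


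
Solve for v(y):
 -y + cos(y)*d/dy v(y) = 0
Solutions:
 v(y) = C1 + Integral(y/cos(y), y)


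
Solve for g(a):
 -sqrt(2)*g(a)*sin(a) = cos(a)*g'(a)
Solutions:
 g(a) = C1*cos(a)^(sqrt(2))


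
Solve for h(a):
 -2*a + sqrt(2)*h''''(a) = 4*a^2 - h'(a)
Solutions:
 h(a) = C1 + C4*exp(-2^(5/6)*a/2) + 4*a^3/3 + a^2 + (C2*sin(2^(5/6)*sqrt(3)*a/4) + C3*cos(2^(5/6)*sqrt(3)*a/4))*exp(2^(5/6)*a/4)


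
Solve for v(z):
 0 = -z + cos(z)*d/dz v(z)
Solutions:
 v(z) = C1 + Integral(z/cos(z), z)


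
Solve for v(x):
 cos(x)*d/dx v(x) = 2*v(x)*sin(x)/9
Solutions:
 v(x) = C1/cos(x)^(2/9)


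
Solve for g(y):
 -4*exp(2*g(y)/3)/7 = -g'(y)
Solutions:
 g(y) = 3*log(-sqrt(-1/(C1 + 4*y))) - 3*log(2) + 3*log(42)/2
 g(y) = 3*log(-1/(C1 + 4*y))/2 - 3*log(2) + 3*log(42)/2


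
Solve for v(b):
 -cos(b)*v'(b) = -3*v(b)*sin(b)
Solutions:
 v(b) = C1/cos(b)^3


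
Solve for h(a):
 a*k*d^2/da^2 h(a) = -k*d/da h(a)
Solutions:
 h(a) = C1 + C2*log(a)


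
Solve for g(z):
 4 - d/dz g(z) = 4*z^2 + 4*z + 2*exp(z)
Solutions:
 g(z) = C1 - 4*z^3/3 - 2*z^2 + 4*z - 2*exp(z)


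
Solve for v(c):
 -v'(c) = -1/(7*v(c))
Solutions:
 v(c) = -sqrt(C1 + 14*c)/7
 v(c) = sqrt(C1 + 14*c)/7


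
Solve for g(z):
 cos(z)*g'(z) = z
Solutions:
 g(z) = C1 + Integral(z/cos(z), z)


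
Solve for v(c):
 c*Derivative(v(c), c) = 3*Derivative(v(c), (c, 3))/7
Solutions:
 v(c) = C1 + Integral(C2*airyai(3^(2/3)*7^(1/3)*c/3) + C3*airybi(3^(2/3)*7^(1/3)*c/3), c)


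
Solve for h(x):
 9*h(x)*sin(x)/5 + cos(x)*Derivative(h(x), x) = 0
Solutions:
 h(x) = C1*cos(x)^(9/5)


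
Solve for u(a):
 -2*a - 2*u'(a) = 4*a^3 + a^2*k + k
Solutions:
 u(a) = C1 - a^4/2 - a^3*k/6 - a^2/2 - a*k/2


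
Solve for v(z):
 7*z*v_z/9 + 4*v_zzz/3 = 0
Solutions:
 v(z) = C1 + Integral(C2*airyai(-126^(1/3)*z/6) + C3*airybi(-126^(1/3)*z/6), z)


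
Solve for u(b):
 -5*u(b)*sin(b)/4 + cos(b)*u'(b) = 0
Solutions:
 u(b) = C1/cos(b)^(5/4)


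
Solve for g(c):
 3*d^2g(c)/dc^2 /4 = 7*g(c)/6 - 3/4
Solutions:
 g(c) = C1*exp(-sqrt(14)*c/3) + C2*exp(sqrt(14)*c/3) + 9/14


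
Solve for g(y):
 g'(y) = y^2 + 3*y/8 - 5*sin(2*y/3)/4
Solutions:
 g(y) = C1 + y^3/3 + 3*y^2/16 + 15*cos(2*y/3)/8


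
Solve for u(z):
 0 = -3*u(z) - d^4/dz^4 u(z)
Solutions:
 u(z) = (C1*sin(sqrt(2)*3^(1/4)*z/2) + C2*cos(sqrt(2)*3^(1/4)*z/2))*exp(-sqrt(2)*3^(1/4)*z/2) + (C3*sin(sqrt(2)*3^(1/4)*z/2) + C4*cos(sqrt(2)*3^(1/4)*z/2))*exp(sqrt(2)*3^(1/4)*z/2)


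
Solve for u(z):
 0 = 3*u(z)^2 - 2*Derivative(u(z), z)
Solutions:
 u(z) = -2/(C1 + 3*z)


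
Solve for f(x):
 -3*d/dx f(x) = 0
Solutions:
 f(x) = C1


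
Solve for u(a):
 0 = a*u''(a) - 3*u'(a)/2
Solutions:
 u(a) = C1 + C2*a^(5/2)


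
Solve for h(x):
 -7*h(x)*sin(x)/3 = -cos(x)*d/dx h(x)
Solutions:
 h(x) = C1/cos(x)^(7/3)


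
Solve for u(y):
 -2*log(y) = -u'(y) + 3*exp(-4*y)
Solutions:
 u(y) = C1 + 2*y*log(y) - 2*y - 3*exp(-4*y)/4


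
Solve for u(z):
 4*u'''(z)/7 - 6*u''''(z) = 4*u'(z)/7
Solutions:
 u(z) = C1 + C2*exp(z*(4/(63*sqrt(35673) + 11899)^(1/3) + 4 + (63*sqrt(35673) + 11899)^(1/3))/126)*sin(sqrt(3)*z*(-(63*sqrt(35673) + 11899)^(1/3) + 4/(63*sqrt(35673) + 11899)^(1/3))/126) + C3*exp(z*(4/(63*sqrt(35673) + 11899)^(1/3) + 4 + (63*sqrt(35673) + 11899)^(1/3))/126)*cos(sqrt(3)*z*(-(63*sqrt(35673) + 11899)^(1/3) + 4/(63*sqrt(35673) + 11899)^(1/3))/126) + C4*exp(z*(-(63*sqrt(35673) + 11899)^(1/3) - 4/(63*sqrt(35673) + 11899)^(1/3) + 2)/63)


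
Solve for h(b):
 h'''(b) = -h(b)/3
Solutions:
 h(b) = C3*exp(-3^(2/3)*b/3) + (C1*sin(3^(1/6)*b/2) + C2*cos(3^(1/6)*b/2))*exp(3^(2/3)*b/6)


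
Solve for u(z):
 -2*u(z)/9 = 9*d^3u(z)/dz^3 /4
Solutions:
 u(z) = C3*exp(-2*3^(2/3)*z/9) + (C1*sin(3^(1/6)*z/3) + C2*cos(3^(1/6)*z/3))*exp(3^(2/3)*z/9)


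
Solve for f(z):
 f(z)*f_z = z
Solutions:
 f(z) = -sqrt(C1 + z^2)
 f(z) = sqrt(C1 + z^2)


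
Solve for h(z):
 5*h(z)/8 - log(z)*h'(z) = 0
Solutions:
 h(z) = C1*exp(5*li(z)/8)


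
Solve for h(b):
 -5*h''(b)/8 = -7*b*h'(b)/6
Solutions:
 h(b) = C1 + C2*erfi(sqrt(210)*b/15)


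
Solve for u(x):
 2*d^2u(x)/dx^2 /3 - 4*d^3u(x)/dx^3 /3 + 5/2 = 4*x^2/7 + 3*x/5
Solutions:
 u(x) = C1 + C2*x + C3*exp(x/2) + x^4/14 + 101*x^3/140 + 687*x^2/280


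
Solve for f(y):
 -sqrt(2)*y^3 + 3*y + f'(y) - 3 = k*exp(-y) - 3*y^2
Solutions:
 f(y) = C1 - k*exp(-y) + sqrt(2)*y^4/4 - y^3 - 3*y^2/2 + 3*y


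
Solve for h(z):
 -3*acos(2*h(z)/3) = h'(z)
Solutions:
 Integral(1/acos(2*_y/3), (_y, h(z))) = C1 - 3*z


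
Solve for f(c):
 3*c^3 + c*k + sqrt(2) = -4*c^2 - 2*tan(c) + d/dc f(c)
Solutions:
 f(c) = C1 + 3*c^4/4 + 4*c^3/3 + c^2*k/2 + sqrt(2)*c - 2*log(cos(c))


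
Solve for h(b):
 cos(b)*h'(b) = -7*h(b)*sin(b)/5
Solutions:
 h(b) = C1*cos(b)^(7/5)


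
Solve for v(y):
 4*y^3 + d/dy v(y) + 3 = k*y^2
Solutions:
 v(y) = C1 + k*y^3/3 - y^4 - 3*y


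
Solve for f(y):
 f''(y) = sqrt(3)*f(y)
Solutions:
 f(y) = C1*exp(-3^(1/4)*y) + C2*exp(3^(1/4)*y)


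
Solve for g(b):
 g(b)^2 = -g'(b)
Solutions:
 g(b) = 1/(C1 + b)


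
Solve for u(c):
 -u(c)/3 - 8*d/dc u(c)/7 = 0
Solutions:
 u(c) = C1*exp(-7*c/24)


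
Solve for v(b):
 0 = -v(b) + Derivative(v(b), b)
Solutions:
 v(b) = C1*exp(b)


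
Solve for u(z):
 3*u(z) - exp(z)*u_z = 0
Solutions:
 u(z) = C1*exp(-3*exp(-z))


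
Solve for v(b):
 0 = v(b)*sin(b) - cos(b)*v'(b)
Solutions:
 v(b) = C1/cos(b)


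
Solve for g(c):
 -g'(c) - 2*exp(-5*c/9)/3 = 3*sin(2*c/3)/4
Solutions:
 g(c) = C1 + 9*cos(2*c/3)/8 + 6*exp(-5*c/9)/5


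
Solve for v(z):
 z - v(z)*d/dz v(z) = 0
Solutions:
 v(z) = -sqrt(C1 + z^2)
 v(z) = sqrt(C1 + z^2)


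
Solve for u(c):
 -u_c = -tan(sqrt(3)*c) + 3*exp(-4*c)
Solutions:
 u(c) = C1 + sqrt(3)*log(tan(sqrt(3)*c)^2 + 1)/6 + 3*exp(-4*c)/4


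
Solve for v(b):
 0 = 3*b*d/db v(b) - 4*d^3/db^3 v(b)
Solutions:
 v(b) = C1 + Integral(C2*airyai(6^(1/3)*b/2) + C3*airybi(6^(1/3)*b/2), b)


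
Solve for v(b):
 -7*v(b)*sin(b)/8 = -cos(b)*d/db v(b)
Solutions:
 v(b) = C1/cos(b)^(7/8)


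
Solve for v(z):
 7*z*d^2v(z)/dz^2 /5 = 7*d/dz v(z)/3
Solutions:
 v(z) = C1 + C2*z^(8/3)


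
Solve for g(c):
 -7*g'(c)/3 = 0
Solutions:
 g(c) = C1


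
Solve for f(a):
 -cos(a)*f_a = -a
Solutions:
 f(a) = C1 + Integral(a/cos(a), a)


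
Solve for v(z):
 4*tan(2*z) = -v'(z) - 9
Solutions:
 v(z) = C1 - 9*z + 2*log(cos(2*z))


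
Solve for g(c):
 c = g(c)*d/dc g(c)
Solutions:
 g(c) = -sqrt(C1 + c^2)
 g(c) = sqrt(C1 + c^2)


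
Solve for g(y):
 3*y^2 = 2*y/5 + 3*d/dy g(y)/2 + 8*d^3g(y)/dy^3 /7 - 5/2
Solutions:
 g(y) = C1 + C2*sin(sqrt(21)*y/4) + C3*cos(sqrt(21)*y/4) + 2*y^3/3 - 2*y^2/15 - 29*y/21


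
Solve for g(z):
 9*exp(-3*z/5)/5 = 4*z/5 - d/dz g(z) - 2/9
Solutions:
 g(z) = C1 + 2*z^2/5 - 2*z/9 + 3*exp(-3*z/5)


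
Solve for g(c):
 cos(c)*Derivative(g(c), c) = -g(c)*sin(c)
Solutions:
 g(c) = C1*cos(c)


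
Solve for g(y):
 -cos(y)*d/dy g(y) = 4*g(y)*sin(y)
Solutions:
 g(y) = C1*cos(y)^4


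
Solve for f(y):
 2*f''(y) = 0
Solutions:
 f(y) = C1 + C2*y


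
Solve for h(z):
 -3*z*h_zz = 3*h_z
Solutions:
 h(z) = C1 + C2*log(z)


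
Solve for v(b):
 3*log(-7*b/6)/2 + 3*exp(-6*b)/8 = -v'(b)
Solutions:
 v(b) = C1 - 3*b*log(-b)/2 + 3*b*(-log(7) + 1 + log(6))/2 + exp(-6*b)/16


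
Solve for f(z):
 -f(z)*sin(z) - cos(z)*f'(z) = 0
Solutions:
 f(z) = C1*cos(z)


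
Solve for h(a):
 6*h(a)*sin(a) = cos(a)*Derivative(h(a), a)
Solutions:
 h(a) = C1/cos(a)^6


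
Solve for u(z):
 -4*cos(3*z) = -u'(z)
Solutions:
 u(z) = C1 + 4*sin(3*z)/3


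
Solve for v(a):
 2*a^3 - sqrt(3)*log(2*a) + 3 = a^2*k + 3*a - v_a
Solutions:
 v(a) = C1 - a^4/2 + a^3*k/3 + 3*a^2/2 + sqrt(3)*a*log(a) - 3*a - sqrt(3)*a + sqrt(3)*a*log(2)


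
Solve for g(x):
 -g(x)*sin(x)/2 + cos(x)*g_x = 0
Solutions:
 g(x) = C1/sqrt(cos(x))


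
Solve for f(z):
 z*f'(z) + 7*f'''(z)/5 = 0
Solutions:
 f(z) = C1 + Integral(C2*airyai(-5^(1/3)*7^(2/3)*z/7) + C3*airybi(-5^(1/3)*7^(2/3)*z/7), z)


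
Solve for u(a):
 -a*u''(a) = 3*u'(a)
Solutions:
 u(a) = C1 + C2/a^2


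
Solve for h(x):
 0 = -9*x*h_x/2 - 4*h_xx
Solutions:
 h(x) = C1 + C2*erf(3*x/4)


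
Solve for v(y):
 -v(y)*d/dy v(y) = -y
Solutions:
 v(y) = -sqrt(C1 + y^2)
 v(y) = sqrt(C1 + y^2)


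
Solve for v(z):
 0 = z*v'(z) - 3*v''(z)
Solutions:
 v(z) = C1 + C2*erfi(sqrt(6)*z/6)


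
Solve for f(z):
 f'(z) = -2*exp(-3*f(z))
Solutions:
 f(z) = log(C1 - 6*z)/3
 f(z) = log((-3^(1/3) - 3^(5/6)*I)*(C1 - 2*z)^(1/3)/2)
 f(z) = log((-3^(1/3) + 3^(5/6)*I)*(C1 - 2*z)^(1/3)/2)


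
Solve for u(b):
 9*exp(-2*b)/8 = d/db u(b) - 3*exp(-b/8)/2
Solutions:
 u(b) = C1 - 9*exp(-2*b)/16 - 12*exp(-b/8)


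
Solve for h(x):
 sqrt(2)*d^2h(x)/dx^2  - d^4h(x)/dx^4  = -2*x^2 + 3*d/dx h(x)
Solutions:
 h(x) = C1 + C2*exp(3^(1/3)*x*(2*2^(5/6)*3^(1/3)/(sqrt(3)*sqrt(243 - 8*sqrt(2)) + 27)^(1/3) + 2^(2/3)*(sqrt(3)*sqrt(243 - 8*sqrt(2)) + 27)^(1/3))/12)*sin(3^(1/6)*x*(-6*2^(5/6)/(sqrt(3)*sqrt(243 - 8*sqrt(2)) + 27)^(1/3) + 6^(2/3)*(sqrt(3)*sqrt(243 - 8*sqrt(2)) + 27)^(1/3))/12) + C3*exp(3^(1/3)*x*(2*2^(5/6)*3^(1/3)/(sqrt(3)*sqrt(243 - 8*sqrt(2)) + 27)^(1/3) + 2^(2/3)*(sqrt(3)*sqrt(243 - 8*sqrt(2)) + 27)^(1/3))/12)*cos(3^(1/6)*x*(-6*2^(5/6)/(sqrt(3)*sqrt(243 - 8*sqrt(2)) + 27)^(1/3) + 6^(2/3)*(sqrt(3)*sqrt(243 - 8*sqrt(2)) + 27)^(1/3))/12) + C4*exp(-3^(1/3)*x*(2*2^(5/6)*3^(1/3)/(sqrt(3)*sqrt(243 - 8*sqrt(2)) + 27)^(1/3) + 2^(2/3)*(sqrt(3)*sqrt(243 - 8*sqrt(2)) + 27)^(1/3))/6) + 2*x^3/9 + 2*sqrt(2)*x^2/9 + 8*x/27


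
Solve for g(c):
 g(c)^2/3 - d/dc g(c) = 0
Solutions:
 g(c) = -3/(C1 + c)


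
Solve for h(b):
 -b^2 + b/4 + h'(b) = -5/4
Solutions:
 h(b) = C1 + b^3/3 - b^2/8 - 5*b/4


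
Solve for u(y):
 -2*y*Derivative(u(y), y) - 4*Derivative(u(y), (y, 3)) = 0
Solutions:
 u(y) = C1 + Integral(C2*airyai(-2^(2/3)*y/2) + C3*airybi(-2^(2/3)*y/2), y)


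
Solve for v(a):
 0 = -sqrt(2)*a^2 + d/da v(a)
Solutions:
 v(a) = C1 + sqrt(2)*a^3/3


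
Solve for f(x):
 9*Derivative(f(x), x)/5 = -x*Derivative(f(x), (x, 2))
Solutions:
 f(x) = C1 + C2/x^(4/5)


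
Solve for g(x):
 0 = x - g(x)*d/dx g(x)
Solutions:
 g(x) = -sqrt(C1 + x^2)
 g(x) = sqrt(C1 + x^2)


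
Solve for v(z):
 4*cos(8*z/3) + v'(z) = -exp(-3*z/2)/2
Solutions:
 v(z) = C1 - 3*sin(8*z/3)/2 + exp(-3*z/2)/3


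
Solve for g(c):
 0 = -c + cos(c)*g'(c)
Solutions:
 g(c) = C1 + Integral(c/cos(c), c)


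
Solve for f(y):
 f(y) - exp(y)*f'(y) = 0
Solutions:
 f(y) = C1*exp(-exp(-y))


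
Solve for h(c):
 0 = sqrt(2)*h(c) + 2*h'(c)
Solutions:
 h(c) = C1*exp(-sqrt(2)*c/2)


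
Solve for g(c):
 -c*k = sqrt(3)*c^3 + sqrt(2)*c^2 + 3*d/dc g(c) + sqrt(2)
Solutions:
 g(c) = C1 - sqrt(3)*c^4/12 - sqrt(2)*c^3/9 - c^2*k/6 - sqrt(2)*c/3


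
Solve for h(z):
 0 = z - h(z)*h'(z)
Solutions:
 h(z) = -sqrt(C1 + z^2)
 h(z) = sqrt(C1 + z^2)


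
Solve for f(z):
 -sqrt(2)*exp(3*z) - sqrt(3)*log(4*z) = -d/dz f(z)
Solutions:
 f(z) = C1 + sqrt(3)*z*log(z) + sqrt(3)*z*(-1 + 2*log(2)) + sqrt(2)*exp(3*z)/3


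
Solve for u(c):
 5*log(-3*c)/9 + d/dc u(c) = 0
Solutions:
 u(c) = C1 - 5*c*log(-c)/9 + 5*c*(1 - log(3))/9


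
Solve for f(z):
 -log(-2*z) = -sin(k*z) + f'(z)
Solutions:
 f(z) = C1 - z*log(-z) - z*log(2) + z + Piecewise((-cos(k*z)/k, Ne(k, 0)), (0, True))


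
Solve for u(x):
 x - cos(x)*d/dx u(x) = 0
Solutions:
 u(x) = C1 + Integral(x/cos(x), x)


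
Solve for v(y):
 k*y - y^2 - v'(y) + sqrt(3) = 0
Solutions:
 v(y) = C1 + k*y^2/2 - y^3/3 + sqrt(3)*y


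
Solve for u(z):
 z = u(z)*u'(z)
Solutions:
 u(z) = -sqrt(C1 + z^2)
 u(z) = sqrt(C1 + z^2)


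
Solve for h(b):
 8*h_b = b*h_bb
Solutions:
 h(b) = C1 + C2*b^9


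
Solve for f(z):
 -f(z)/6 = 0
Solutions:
 f(z) = 0


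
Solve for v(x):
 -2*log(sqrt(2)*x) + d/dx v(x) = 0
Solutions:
 v(x) = C1 + 2*x*log(x) - 2*x + x*log(2)


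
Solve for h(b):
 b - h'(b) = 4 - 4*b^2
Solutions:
 h(b) = C1 + 4*b^3/3 + b^2/2 - 4*b


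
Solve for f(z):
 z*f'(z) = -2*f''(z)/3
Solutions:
 f(z) = C1 + C2*erf(sqrt(3)*z/2)


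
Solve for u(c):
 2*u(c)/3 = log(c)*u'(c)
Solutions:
 u(c) = C1*exp(2*li(c)/3)


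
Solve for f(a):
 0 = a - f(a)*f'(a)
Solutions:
 f(a) = -sqrt(C1 + a^2)
 f(a) = sqrt(C1 + a^2)


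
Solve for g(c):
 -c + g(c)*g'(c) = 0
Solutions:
 g(c) = -sqrt(C1 + c^2)
 g(c) = sqrt(C1 + c^2)


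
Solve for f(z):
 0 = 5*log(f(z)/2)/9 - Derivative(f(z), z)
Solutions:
 9*Integral(1/(-log(_y) + log(2)), (_y, f(z)))/5 = C1 - z


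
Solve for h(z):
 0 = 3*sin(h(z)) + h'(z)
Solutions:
 h(z) = -acos((-C1 - exp(6*z))/(C1 - exp(6*z))) + 2*pi
 h(z) = acos((-C1 - exp(6*z))/(C1 - exp(6*z)))


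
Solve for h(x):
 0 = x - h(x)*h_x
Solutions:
 h(x) = -sqrt(C1 + x^2)
 h(x) = sqrt(C1 + x^2)


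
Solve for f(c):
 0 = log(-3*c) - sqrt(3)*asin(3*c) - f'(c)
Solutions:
 f(c) = C1 + c*log(-c) - c + c*log(3) - sqrt(3)*(c*asin(3*c) + sqrt(1 - 9*c^2)/3)


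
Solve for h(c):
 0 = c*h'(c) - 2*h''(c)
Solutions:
 h(c) = C1 + C2*erfi(c/2)


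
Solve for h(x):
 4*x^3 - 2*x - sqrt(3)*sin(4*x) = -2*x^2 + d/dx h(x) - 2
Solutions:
 h(x) = C1 + x^4 + 2*x^3/3 - x^2 + 2*x + sqrt(3)*cos(4*x)/4


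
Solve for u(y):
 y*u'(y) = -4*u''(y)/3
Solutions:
 u(y) = C1 + C2*erf(sqrt(6)*y/4)


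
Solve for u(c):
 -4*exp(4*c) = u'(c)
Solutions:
 u(c) = C1 - exp(4*c)


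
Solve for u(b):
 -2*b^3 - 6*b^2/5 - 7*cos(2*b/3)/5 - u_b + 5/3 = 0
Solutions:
 u(b) = C1 - b^4/2 - 2*b^3/5 + 5*b/3 - 21*sin(2*b/3)/10


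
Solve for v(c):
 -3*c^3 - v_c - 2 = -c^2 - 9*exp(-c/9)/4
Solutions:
 v(c) = C1 - 3*c^4/4 + c^3/3 - 2*c - 81*exp(-c/9)/4


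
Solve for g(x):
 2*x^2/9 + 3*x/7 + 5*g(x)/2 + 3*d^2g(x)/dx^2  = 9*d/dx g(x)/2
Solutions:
 g(x) = -4*x^2/45 - 86*x/175 + (C1*sin(sqrt(39)*x/12) + C2*cos(sqrt(39)*x/12))*exp(3*x/4) - 1762/2625


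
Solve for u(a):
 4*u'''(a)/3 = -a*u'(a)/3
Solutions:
 u(a) = C1 + Integral(C2*airyai(-2^(1/3)*a/2) + C3*airybi(-2^(1/3)*a/2), a)


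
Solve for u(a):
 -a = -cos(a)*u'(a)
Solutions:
 u(a) = C1 + Integral(a/cos(a), a)


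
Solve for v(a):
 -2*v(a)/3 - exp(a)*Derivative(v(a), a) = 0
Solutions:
 v(a) = C1*exp(2*exp(-a)/3)


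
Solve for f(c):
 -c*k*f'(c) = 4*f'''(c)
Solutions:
 f(c) = C1 + Integral(C2*airyai(2^(1/3)*c*(-k)^(1/3)/2) + C3*airybi(2^(1/3)*c*(-k)^(1/3)/2), c)


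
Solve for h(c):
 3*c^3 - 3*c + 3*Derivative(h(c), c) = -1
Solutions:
 h(c) = C1 - c^4/4 + c^2/2 - c/3


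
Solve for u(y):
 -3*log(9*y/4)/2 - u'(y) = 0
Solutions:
 u(y) = C1 - 3*y*log(y)/2 - 3*y*log(3) + 3*y/2 + 3*y*log(2)


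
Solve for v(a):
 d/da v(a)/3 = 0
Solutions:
 v(a) = C1


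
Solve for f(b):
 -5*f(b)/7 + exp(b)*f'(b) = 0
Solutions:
 f(b) = C1*exp(-5*exp(-b)/7)


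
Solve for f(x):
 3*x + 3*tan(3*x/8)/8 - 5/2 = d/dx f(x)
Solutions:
 f(x) = C1 + 3*x^2/2 - 5*x/2 - log(cos(3*x/8))


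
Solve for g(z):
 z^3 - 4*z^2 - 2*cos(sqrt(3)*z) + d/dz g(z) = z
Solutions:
 g(z) = C1 - z^4/4 + 4*z^3/3 + z^2/2 + 2*sqrt(3)*sin(sqrt(3)*z)/3


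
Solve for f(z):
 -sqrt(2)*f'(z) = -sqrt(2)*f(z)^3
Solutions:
 f(z) = -sqrt(2)*sqrt(-1/(C1 + z))/2
 f(z) = sqrt(2)*sqrt(-1/(C1 + z))/2


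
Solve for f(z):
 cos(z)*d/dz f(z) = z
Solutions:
 f(z) = C1 + Integral(z/cos(z), z)


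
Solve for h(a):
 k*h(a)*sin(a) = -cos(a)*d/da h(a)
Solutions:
 h(a) = C1*exp(k*log(cos(a)))


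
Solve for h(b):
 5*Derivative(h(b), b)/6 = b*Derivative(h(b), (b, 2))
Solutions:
 h(b) = C1 + C2*b^(11/6)


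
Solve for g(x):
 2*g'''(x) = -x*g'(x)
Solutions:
 g(x) = C1 + Integral(C2*airyai(-2^(2/3)*x/2) + C3*airybi(-2^(2/3)*x/2), x)


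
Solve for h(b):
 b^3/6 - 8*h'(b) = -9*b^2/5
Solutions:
 h(b) = C1 + b^4/192 + 3*b^3/40


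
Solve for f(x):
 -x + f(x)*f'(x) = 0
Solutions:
 f(x) = -sqrt(C1 + x^2)
 f(x) = sqrt(C1 + x^2)


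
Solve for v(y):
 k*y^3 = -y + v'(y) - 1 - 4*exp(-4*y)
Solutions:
 v(y) = C1 + k*y^4/4 + y^2/2 + y - exp(-4*y)


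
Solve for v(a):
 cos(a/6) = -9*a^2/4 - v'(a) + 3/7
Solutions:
 v(a) = C1 - 3*a^3/4 + 3*a/7 - 6*sin(a/6)


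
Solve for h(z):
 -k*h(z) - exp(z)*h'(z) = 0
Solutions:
 h(z) = C1*exp(k*exp(-z))


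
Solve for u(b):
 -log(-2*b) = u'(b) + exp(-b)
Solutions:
 u(b) = C1 - b*log(-b) + b*(1 - log(2)) + exp(-b)


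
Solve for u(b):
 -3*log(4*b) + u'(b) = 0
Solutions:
 u(b) = C1 + 3*b*log(b) - 3*b + b*log(64)


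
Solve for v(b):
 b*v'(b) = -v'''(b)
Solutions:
 v(b) = C1 + Integral(C2*airyai(-b) + C3*airybi(-b), b)


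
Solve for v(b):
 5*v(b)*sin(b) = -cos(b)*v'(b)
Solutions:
 v(b) = C1*cos(b)^5


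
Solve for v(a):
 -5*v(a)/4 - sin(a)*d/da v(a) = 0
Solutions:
 v(a) = C1*(cos(a) + 1)^(5/8)/(cos(a) - 1)^(5/8)


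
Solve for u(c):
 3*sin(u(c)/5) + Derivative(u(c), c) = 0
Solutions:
 3*c + 5*log(cos(u(c)/5) - 1)/2 - 5*log(cos(u(c)/5) + 1)/2 = C1


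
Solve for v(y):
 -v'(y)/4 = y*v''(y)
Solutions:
 v(y) = C1 + C2*y^(3/4)


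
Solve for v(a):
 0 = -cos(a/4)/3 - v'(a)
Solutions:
 v(a) = C1 - 4*sin(a/4)/3


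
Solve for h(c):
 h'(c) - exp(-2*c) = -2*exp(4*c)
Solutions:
 h(c) = C1 - exp(4*c)/2 - exp(-2*c)/2


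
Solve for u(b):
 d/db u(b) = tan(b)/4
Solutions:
 u(b) = C1 - log(cos(b))/4


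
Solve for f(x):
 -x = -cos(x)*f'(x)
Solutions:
 f(x) = C1 + Integral(x/cos(x), x)


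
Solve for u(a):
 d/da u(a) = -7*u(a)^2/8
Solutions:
 u(a) = 8/(C1 + 7*a)


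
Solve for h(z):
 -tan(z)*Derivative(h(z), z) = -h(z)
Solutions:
 h(z) = C1*sin(z)


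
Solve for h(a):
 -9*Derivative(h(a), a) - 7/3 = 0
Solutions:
 h(a) = C1 - 7*a/27


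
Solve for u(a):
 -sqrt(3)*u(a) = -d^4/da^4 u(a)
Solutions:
 u(a) = C1*exp(-3^(1/8)*a) + C2*exp(3^(1/8)*a) + C3*sin(3^(1/8)*a) + C4*cos(3^(1/8)*a)


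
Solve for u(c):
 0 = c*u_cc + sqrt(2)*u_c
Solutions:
 u(c) = C1 + C2*c^(1 - sqrt(2))


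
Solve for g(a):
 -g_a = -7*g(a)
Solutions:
 g(a) = C1*exp(7*a)


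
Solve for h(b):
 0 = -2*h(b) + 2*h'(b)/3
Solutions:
 h(b) = C1*exp(3*b)


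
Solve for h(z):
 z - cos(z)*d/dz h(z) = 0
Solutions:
 h(z) = C1 + Integral(z/cos(z), z)


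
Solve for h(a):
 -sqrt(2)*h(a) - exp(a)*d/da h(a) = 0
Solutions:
 h(a) = C1*exp(sqrt(2)*exp(-a))


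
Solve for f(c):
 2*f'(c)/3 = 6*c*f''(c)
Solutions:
 f(c) = C1 + C2*c^(10/9)


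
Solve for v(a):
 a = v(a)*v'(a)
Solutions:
 v(a) = -sqrt(C1 + a^2)
 v(a) = sqrt(C1 + a^2)


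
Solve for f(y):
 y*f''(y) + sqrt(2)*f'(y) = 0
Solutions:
 f(y) = C1 + C2*y^(1 - sqrt(2))


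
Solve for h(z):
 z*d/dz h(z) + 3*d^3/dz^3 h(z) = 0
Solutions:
 h(z) = C1 + Integral(C2*airyai(-3^(2/3)*z/3) + C3*airybi(-3^(2/3)*z/3), z)


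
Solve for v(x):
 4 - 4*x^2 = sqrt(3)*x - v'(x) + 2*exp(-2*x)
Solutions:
 v(x) = C1 + 4*x^3/3 + sqrt(3)*x^2/2 - 4*x - exp(-2*x)


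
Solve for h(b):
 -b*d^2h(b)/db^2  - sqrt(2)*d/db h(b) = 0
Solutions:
 h(b) = C1 + C2*b^(1 - sqrt(2))


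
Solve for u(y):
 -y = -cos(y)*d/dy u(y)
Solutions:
 u(y) = C1 + Integral(y/cos(y), y)


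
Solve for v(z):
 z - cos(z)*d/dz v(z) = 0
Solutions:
 v(z) = C1 + Integral(z/cos(z), z)


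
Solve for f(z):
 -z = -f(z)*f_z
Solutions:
 f(z) = -sqrt(C1 + z^2)
 f(z) = sqrt(C1 + z^2)


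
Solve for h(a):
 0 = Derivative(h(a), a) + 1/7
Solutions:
 h(a) = C1 - a/7


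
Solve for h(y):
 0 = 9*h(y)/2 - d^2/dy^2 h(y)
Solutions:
 h(y) = C1*exp(-3*sqrt(2)*y/2) + C2*exp(3*sqrt(2)*y/2)


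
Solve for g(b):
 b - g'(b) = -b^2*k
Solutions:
 g(b) = C1 + b^3*k/3 + b^2/2


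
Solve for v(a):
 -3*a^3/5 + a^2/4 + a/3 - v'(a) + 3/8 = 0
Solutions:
 v(a) = C1 - 3*a^4/20 + a^3/12 + a^2/6 + 3*a/8


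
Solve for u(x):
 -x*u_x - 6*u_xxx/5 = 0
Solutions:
 u(x) = C1 + Integral(C2*airyai(-5^(1/3)*6^(2/3)*x/6) + C3*airybi(-5^(1/3)*6^(2/3)*x/6), x)


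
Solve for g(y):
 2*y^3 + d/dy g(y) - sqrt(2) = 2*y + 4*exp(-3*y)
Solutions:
 g(y) = C1 - y^4/2 + y^2 + sqrt(2)*y - 4*exp(-3*y)/3


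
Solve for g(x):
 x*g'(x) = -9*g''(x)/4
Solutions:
 g(x) = C1 + C2*erf(sqrt(2)*x/3)


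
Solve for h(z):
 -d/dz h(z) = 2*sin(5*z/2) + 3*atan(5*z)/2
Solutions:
 h(z) = C1 - 3*z*atan(5*z)/2 + 3*log(25*z^2 + 1)/20 + 4*cos(5*z/2)/5


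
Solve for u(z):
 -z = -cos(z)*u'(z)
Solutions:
 u(z) = C1 + Integral(z/cos(z), z)


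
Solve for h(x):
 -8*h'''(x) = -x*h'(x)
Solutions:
 h(x) = C1 + Integral(C2*airyai(x/2) + C3*airybi(x/2), x)


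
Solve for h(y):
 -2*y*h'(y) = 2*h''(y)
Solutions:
 h(y) = C1 + C2*erf(sqrt(2)*y/2)


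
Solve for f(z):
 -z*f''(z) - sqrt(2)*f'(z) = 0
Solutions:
 f(z) = C1 + C2*z^(1 - sqrt(2))


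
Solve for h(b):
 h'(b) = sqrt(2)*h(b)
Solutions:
 h(b) = C1*exp(sqrt(2)*b)


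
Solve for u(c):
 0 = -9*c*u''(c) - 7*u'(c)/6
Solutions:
 u(c) = C1 + C2*c^(47/54)


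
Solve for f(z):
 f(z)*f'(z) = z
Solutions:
 f(z) = -sqrt(C1 + z^2)
 f(z) = sqrt(C1 + z^2)


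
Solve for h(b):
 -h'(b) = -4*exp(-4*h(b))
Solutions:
 h(b) = log(-I*(C1 + 16*b)^(1/4))
 h(b) = log(I*(C1 + 16*b)^(1/4))
 h(b) = log(-(C1 + 16*b)^(1/4))
 h(b) = log(C1 + 16*b)/4


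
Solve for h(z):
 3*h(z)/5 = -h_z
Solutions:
 h(z) = C1*exp(-3*z/5)


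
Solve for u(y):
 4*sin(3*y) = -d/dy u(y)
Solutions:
 u(y) = C1 + 4*cos(3*y)/3


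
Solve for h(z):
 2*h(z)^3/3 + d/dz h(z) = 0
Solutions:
 h(z) = -sqrt(6)*sqrt(-1/(C1 - 2*z))/2
 h(z) = sqrt(6)*sqrt(-1/(C1 - 2*z))/2


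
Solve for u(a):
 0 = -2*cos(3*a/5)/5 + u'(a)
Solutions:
 u(a) = C1 + 2*sin(3*a/5)/3


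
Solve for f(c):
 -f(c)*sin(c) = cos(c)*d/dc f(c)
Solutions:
 f(c) = C1*cos(c)


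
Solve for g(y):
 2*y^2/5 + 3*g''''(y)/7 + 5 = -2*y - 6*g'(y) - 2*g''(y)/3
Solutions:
 g(y) = C1 + C2*exp(-7^(1/3)*y*(-3*(27 + sqrt(59217)/9)^(1/3) + 2*7^(1/3)/(27 + sqrt(59217)/9)^(1/3))/18)*sin(sqrt(3)*y*(14/(189 + 7*sqrt(59217)/9)^(1/3) + 3*(189 + 7*sqrt(59217)/9)^(1/3))/18) + C3*exp(-7^(1/3)*y*(-3*(27 + sqrt(59217)/9)^(1/3) + 2*7^(1/3)/(27 + sqrt(59217)/9)^(1/3))/18)*cos(sqrt(3)*y*(14/(189 + 7*sqrt(59217)/9)^(1/3) + 3*(189 + 7*sqrt(59217)/9)^(1/3))/18) + C4*exp(7^(1/3)*y*(-3*(27 + sqrt(59217)/9)^(1/3) + 2*7^(1/3)/(27 + sqrt(59217)/9)^(1/3))/9) - y^3/45 - 43*y^2/270 - 1939*y/2430
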